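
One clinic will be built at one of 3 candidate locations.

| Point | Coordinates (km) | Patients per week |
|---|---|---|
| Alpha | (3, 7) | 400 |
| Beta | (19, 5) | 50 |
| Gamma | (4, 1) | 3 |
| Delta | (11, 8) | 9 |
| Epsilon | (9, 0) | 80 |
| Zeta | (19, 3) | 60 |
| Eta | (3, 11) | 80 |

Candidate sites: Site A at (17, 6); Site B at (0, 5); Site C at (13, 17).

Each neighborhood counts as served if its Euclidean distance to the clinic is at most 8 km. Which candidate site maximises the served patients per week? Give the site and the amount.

Site B, covering 483

Coverage radius r = 8 km; a point is covered iff (Δx)²+(Δy)² ≤ 8² = 64.
  Site A (17, 6): covers {Beta, Delta, Zeta} → 119
  Site B (0, 5): covers {Alpha, Gamma, Eta} → 483
  Site C (13, 17): covers {none} → 0
Maximum coverage at Site B: 483 patients per week.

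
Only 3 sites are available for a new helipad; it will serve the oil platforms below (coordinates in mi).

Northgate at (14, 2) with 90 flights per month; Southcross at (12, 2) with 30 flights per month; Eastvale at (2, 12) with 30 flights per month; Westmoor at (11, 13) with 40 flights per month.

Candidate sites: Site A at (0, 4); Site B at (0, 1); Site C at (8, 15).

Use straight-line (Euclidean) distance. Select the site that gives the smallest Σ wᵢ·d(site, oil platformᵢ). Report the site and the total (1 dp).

Total weighted distance at each candidate:
  Site A (0, 4): total = 2453.7
  Site B (0, 1): total = 2611.0
  Site C (8, 15): total = 2042.1
Minimum is at Site C with total 2042.1 mi.

Site C, total 2042.1 mi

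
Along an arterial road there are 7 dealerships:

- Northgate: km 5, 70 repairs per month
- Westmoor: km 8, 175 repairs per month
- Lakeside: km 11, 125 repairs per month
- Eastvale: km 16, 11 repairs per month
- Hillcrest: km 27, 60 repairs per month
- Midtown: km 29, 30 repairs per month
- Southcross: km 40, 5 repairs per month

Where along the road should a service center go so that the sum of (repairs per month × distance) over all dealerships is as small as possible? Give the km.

For a sum of weighted absolute distances on a line, the optimum is the weighted median (not the mean). Total weight W = 476; half-weight = 238.
Sort by position and accumulate weight:
  km 5 (Northgate, w=70) → cum 70
  km 8 (Westmoor, w=175) → cum 245  ≥ 238 → median here
  km 11 (Lakeside, w=125) → cum 370
  km 16 (Eastvale, w=11) → cum 381
  km 27 (Hillcrest, w=60) → cum 441
  km 29 (Midtown, w=30) → cum 471
  km 40 (Southcross, w=5) → cum 476
Optimal location: km 8.

x = 8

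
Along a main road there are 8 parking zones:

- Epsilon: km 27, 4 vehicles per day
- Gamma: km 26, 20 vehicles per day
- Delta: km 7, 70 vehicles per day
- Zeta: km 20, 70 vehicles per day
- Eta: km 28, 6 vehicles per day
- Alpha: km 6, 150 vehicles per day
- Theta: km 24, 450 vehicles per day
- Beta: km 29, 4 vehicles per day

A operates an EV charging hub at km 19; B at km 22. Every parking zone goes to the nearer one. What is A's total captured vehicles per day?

The indifferent point is the midpoint (19+22)/2 = 20.5; parking zones left of it (closer to A at 19) go to A, those right go to B.
  Alpha at 6 (w=150) → A
  Delta at 7 (w=70) → A
  Zeta at 20 (w=70) → A
  Theta at 24 (w=450) → B
  Gamma at 26 (w=20) → B
  Epsilon at 27 (w=4) → B
  Eta at 28 (w=6) → B
  Beta at 29 (w=4) → B
A captures 290; B captures 484.

290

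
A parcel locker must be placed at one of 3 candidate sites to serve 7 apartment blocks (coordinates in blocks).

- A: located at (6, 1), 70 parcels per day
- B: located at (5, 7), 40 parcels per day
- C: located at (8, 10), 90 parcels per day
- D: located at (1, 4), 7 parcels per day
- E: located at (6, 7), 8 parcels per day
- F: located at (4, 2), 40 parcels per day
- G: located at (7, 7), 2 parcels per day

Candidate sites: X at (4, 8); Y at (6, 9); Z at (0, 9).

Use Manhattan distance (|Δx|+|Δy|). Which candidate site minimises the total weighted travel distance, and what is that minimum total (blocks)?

Total weighted distance at each candidate:
  X (4, 8): total = 1571
  Y (6, 9): total = 1402
  Z (0, 9): total = 2634
Minimum is at Y with total 1402 blocks.

Y, total 1402 blocks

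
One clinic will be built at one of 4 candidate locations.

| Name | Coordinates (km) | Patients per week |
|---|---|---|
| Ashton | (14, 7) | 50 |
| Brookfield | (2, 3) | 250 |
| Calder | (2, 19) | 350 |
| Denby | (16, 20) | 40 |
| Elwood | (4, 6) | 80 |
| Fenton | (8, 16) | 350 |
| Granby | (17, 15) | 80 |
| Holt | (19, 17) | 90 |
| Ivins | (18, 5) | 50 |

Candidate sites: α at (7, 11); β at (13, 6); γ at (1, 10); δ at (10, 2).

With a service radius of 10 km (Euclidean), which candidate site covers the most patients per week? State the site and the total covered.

α, covering 1080

Coverage radius r = 10 km; a point is covered iff (Δx)²+(Δy)² ≤ 10² = 100.
  α (7, 11): covers {Ashton, Brookfield, Calder, Elwood, Fenton} → 1080
  β (13, 6): covers {Ashton, Elwood, Granby, Ivins} → 260
  γ (1, 10): covers {Brookfield, Calder, Elwood, Fenton} → 1030
  δ (10, 2): covers {Ashton, Brookfield, Elwood, Ivins} → 430
Maximum coverage at α: 1080 patients per week.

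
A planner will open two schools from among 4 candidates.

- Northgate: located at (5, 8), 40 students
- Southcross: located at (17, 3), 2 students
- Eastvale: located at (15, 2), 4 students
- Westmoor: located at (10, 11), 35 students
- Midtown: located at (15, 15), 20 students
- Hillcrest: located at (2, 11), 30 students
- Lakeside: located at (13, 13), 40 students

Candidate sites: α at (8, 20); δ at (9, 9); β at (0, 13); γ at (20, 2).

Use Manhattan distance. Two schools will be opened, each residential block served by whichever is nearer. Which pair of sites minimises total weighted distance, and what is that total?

{δ, β}, total 1065

Evaluate every pair (each demand assigned to the nearer of the two):
  {δ, β}: total = 1065
  {δ, γ}: total = 1163
  {α, δ}: total = 1215
  {α, β}: total = 1777
  {β, γ}: total = 1828
  {α, γ}: total = 2183
Best pair: {δ, β} with total 1065.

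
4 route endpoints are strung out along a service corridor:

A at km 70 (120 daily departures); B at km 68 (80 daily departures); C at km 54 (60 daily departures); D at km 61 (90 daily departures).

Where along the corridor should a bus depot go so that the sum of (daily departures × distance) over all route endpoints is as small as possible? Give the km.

x = 68

For a sum of weighted absolute distances on a line, the optimum is the weighted median (not the mean). Total weight W = 350; half-weight = 175.
Sort by position and accumulate weight:
  km 54 (C, w=60) → cum 60
  km 61 (D, w=90) → cum 150
  km 68 (B, w=80) → cum 230  ≥ 175 → median here
  km 70 (A, w=120) → cum 350
Optimal location: km 68.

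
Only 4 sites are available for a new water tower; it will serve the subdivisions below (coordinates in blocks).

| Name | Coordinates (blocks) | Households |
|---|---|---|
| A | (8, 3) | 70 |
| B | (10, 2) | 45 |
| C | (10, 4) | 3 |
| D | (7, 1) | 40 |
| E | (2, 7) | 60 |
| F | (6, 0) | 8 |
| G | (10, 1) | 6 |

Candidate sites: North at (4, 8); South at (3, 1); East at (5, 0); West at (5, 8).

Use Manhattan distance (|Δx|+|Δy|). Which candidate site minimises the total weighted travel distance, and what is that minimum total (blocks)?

East, total 1526 blocks

Total weighted distance at each candidate:
  North (4, 8): total = 1938
  South (3, 1): total = 1534
  East (5, 0): total = 1526
  West (5, 8): total = 1826
Minimum is at East with total 1526 blocks.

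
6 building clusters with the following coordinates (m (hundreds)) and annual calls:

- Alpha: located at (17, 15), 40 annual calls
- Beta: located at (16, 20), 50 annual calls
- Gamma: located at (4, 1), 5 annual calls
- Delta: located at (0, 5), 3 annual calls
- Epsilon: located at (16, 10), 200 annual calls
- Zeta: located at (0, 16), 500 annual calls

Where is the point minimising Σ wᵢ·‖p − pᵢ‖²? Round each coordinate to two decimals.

(5.89, 14.56)

The minimiser of Σwᵢ‖p−pᵢ‖² is the weighted centroid p* = (Σwᵢpᵢ)/(Σwᵢ).
Σwᵢ = 798.
Σwᵢxᵢ = 40·17 + 50·16 + 5·4 + 3·0 + 200·16 + 500·0 = 4700.
Σwᵢyᵢ = 40·15 + 50·20 + 5·1 + 3·5 + 200·10 + 500·16 = 11620.
x* = 4700/798 = 5.89, y* = 11620/798 = 14.56.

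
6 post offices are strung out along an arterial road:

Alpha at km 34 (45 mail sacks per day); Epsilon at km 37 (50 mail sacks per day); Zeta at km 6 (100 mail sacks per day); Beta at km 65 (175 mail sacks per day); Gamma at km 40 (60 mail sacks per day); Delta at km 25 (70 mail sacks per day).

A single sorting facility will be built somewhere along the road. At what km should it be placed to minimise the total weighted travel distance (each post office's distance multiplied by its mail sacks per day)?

x = 37

For a sum of weighted absolute distances on a line, the optimum is the weighted median (not the mean). Total weight W = 500; half-weight = 250.
Sort by position and accumulate weight:
  km 6 (Zeta, w=100) → cum 100
  km 25 (Delta, w=70) → cum 170
  km 34 (Alpha, w=45) → cum 215
  km 37 (Epsilon, w=50) → cum 265  ≥ 250 → median here
  km 40 (Gamma, w=60) → cum 325
  km 65 (Beta, w=175) → cum 500
Optimal location: km 37.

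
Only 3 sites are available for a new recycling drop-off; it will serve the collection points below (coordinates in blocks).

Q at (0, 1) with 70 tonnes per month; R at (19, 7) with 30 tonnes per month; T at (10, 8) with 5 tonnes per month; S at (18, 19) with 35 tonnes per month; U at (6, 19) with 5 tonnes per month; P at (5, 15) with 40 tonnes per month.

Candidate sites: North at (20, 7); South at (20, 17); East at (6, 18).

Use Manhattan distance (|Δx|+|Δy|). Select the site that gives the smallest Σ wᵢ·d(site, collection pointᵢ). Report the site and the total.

East, total 3020 blocks

Total weighted distance at each candidate:
  North (20, 7): total = 3445
  South (20, 17): total = 3845
  East (6, 18): total = 3020
Minimum is at East with total 3020 blocks.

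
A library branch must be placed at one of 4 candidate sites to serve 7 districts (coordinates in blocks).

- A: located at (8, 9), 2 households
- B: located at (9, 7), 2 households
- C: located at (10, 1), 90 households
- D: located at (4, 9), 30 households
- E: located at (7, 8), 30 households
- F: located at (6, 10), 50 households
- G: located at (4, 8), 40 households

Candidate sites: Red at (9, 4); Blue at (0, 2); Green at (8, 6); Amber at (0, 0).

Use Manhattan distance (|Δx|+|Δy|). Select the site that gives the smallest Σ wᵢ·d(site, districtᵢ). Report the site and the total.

Green, total 1480 blocks

Total weighted distance at each candidate:
  Red (9, 4): total = 1668
  Blue (0, 2): total = 2868
  Green (8, 6): total = 1480
  Amber (0, 0): total = 3176
Minimum is at Green with total 1480 blocks.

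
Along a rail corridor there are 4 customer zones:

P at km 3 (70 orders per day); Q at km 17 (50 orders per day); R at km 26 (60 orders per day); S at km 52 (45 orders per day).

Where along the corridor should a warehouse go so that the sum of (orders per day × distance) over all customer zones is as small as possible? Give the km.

x = 17

For a sum of weighted absolute distances on a line, the optimum is the weighted median (not the mean). Total weight W = 225; half-weight = 112.5.
Sort by position and accumulate weight:
  km 3 (P, w=70) → cum 70
  km 17 (Q, w=50) → cum 120  ≥ 112.5 → median here
  km 26 (R, w=60) → cum 180
  km 52 (S, w=45) → cum 225
Optimal location: km 17.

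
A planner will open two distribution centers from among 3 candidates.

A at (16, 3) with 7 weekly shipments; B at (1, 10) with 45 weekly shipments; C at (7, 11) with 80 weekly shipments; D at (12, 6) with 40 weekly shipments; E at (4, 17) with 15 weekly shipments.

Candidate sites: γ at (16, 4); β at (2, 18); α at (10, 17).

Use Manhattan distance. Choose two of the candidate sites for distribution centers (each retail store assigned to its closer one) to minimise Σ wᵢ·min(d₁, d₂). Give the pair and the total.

{γ, β}, total 1657

Evaluate every pair (each demand assigned to the nearer of the two):
  {γ, β}: total = 1657
  {γ, α}: total = 1777
  {β, α}: total = 1830
Best pair: {γ, β} with total 1657.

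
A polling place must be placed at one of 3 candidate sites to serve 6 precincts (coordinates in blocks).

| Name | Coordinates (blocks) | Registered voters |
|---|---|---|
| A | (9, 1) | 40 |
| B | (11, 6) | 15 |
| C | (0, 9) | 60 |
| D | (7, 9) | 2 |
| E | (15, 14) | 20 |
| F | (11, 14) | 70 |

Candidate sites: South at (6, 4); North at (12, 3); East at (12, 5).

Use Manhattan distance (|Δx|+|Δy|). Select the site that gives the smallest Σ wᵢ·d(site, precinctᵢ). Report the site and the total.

East, total 2228 blocks

Total weighted distance at each candidate:
  South (6, 4): total = 2447
  North (12, 3): total = 2482
  East (12, 5): total = 2228
Minimum is at East with total 2228 blocks.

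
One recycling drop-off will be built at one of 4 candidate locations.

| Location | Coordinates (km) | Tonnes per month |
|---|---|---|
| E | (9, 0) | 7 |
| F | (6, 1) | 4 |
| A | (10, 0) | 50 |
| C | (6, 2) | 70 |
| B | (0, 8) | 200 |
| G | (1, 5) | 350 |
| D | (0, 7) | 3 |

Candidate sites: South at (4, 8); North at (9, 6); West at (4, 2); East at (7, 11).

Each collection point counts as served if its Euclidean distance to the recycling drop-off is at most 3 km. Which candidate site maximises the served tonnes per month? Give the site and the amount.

West, covering 74

Coverage radius r = 3 km; a point is covered iff (Δx)²+(Δy)² ≤ 3² = 9.
  South (4, 8): covers {none} → 0
  North (9, 6): covers {none} → 0
  West (4, 2): covers {F, C} → 74
  East (7, 11): covers {none} → 0
Maximum coverage at West: 74 tonnes per month.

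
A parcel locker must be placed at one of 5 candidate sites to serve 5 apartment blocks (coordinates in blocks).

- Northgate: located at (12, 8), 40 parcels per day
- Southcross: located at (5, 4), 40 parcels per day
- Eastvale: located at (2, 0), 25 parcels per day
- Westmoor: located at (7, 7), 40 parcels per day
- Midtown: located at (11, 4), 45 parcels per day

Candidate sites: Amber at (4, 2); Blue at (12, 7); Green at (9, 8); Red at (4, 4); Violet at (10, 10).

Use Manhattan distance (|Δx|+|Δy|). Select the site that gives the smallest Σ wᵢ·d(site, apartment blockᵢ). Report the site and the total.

Green, total 1205 blocks

Total weighted distance at each candidate:
  Amber (4, 2): total = 1505
  Blue (12, 7): total = 1245
  Green (9, 8): total = 1205
  Red (4, 4): total = 1225
  Violet (10, 10): total = 1605
Minimum is at Green with total 1205 blocks.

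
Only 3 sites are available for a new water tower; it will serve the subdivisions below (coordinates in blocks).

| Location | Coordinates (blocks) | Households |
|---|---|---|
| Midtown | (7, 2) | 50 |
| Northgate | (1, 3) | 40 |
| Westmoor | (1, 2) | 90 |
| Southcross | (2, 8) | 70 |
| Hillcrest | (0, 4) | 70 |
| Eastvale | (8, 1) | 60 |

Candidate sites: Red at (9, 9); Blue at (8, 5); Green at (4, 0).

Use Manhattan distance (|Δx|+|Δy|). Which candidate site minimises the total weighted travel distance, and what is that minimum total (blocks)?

Green, total 2500 blocks

Total weighted distance at each candidate:
  Red (9, 9): total = 4440
  Blue (8, 5): total = 2960
  Green (4, 0): total = 2500
Minimum is at Green with total 2500 blocks.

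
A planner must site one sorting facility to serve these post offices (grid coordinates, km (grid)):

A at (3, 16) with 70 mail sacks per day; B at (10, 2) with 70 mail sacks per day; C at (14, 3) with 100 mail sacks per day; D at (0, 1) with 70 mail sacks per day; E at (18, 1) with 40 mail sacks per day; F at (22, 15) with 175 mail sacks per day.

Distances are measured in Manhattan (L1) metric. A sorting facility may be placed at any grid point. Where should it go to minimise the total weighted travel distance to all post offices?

(14, 3)

Manhattan distance separates: Σwᵢ(|x−xᵢ|+|y−yᵢ|) = Σwᵢ|x−xᵢ| + Σwᵢ|y−yᵢ|, so x and y are optimised independently as 1-D weighted medians.
Total weight W = 525; half = 262.5.
x-coordinate, sorted with cumulative weight:
  x=0 (D, w=70) cum 70
  x=3 (A, w=70) cum 140
  x=10 (B, w=70) cum 210
  x=14 (C, w=100) cum 310  ← median
  x=18 (E, w=40) cum 350
  x=22 (F, w=175) cum 525
⇒ x* = 14
y-coordinate, sorted with cumulative weight:
  y=1 (D, w=70) cum 70
  y=1 (E, w=40) cum 110
  y=2 (B, w=70) cum 180
  y=3 (C, w=100) cum 280  ← median
  y=15 (F, w=175) cum 455
  y=16 (A, w=70) cum 525
⇒ y* = 3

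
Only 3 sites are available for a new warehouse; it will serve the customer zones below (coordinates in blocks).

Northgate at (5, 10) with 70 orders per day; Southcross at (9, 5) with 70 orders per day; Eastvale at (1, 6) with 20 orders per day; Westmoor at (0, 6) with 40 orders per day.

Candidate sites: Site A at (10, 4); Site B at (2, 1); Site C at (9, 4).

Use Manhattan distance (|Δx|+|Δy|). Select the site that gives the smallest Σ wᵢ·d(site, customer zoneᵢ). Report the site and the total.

Total weighted distance at each candidate:
  Site A (10, 4): total = 1610
  Site B (2, 1): total = 2010
  Site C (9, 4): total = 1410
Minimum is at Site C with total 1410 blocks.

Site C, total 1410 blocks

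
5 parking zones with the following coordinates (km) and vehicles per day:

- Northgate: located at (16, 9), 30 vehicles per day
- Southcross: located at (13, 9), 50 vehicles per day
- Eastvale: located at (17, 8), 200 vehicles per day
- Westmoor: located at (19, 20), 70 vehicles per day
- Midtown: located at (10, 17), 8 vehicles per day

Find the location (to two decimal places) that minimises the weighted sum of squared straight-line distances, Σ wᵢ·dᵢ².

(16.59, 10.77)

The minimiser of Σwᵢ‖p−pᵢ‖² is the weighted centroid p* = (Σwᵢpᵢ)/(Σwᵢ).
Σwᵢ = 358.
Σwᵢxᵢ = 30·16 + 50·13 + 200·17 + 70·19 + 8·10 = 5940.
Σwᵢyᵢ = 30·9 + 50·9 + 200·8 + 70·20 + 8·17 = 3856.
x* = 5940/358 = 16.59, y* = 3856/358 = 10.77.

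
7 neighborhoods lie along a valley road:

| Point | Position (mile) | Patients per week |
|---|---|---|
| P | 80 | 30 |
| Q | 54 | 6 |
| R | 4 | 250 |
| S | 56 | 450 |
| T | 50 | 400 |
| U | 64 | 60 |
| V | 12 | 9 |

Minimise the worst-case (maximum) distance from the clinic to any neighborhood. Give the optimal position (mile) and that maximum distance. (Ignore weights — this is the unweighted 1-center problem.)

location 42, max distance 38

The 1-center on a line is the midpoint of the two extreme points: leftmost at 4, rightmost at 80.
Optimal location = (4 + 80)/2 = 42; maximum distance = (80 − 4)/2 = 38.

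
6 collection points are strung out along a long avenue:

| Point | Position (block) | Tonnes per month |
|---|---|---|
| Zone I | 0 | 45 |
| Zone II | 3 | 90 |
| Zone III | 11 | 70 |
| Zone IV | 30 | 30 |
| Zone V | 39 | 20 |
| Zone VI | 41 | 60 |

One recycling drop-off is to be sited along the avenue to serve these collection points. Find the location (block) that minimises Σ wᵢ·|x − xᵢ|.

x = 11

For a sum of weighted absolute distances on a line, the optimum is the weighted median (not the mean). Total weight W = 315; half-weight = 157.5.
Sort by position and accumulate weight:
  block 0 (Zone I, w=45) → cum 45
  block 3 (Zone II, w=90) → cum 135
  block 11 (Zone III, w=70) → cum 205  ≥ 157.5 → median here
  block 30 (Zone IV, w=30) → cum 235
  block 39 (Zone V, w=20) → cum 255
  block 41 (Zone VI, w=60) → cum 315
Optimal location: block 11.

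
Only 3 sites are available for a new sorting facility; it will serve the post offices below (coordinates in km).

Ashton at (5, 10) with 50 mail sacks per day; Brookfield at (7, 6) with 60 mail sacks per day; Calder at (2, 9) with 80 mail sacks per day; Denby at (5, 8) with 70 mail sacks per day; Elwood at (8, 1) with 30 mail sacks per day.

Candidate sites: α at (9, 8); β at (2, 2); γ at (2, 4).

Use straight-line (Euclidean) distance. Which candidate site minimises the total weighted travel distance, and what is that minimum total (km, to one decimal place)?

Total weighted distance at each candidate:
  α (9, 8): total = 1451.1
  β (2, 2): total = 2023.4
  γ (2, 4): total = 1609.8
Minimum is at α with total 1451.1 km.

α, total 1451.1 km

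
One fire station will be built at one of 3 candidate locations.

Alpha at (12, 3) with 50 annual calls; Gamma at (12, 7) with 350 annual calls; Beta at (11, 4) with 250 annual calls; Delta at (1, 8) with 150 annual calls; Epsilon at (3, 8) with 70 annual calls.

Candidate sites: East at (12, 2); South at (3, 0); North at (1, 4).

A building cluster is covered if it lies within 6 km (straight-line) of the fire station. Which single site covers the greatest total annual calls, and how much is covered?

Coverage radius r = 6 km; a point is covered iff (Δx)²+(Δy)² ≤ 6² = 36.
  East (12, 2): covers {Alpha, Gamma, Beta} → 650
  South (3, 0): covers {none} → 0
  North (1, 4): covers {Delta, Epsilon} → 220
Maximum coverage at East: 650 annual calls.

East, covering 650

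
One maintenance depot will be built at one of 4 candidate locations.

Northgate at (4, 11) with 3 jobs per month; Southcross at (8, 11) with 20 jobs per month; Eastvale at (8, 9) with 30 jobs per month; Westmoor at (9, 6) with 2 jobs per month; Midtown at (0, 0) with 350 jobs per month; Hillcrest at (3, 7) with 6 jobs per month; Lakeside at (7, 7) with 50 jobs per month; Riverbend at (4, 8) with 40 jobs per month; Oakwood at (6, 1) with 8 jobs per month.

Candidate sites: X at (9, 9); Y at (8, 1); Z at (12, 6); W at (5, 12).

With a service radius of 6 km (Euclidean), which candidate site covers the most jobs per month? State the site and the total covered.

Coverage radius r = 6 km; a point is covered iff (Δx)²+(Δy)² ≤ 6² = 36.
  X (9, 9): covers {Northgate, Southcross, Eastvale, Westmoor, Lakeside, Riverbend} → 145
  Y (8, 1): covers {Westmoor, Oakwood} → 10
  Z (12, 6): covers {Eastvale, Westmoor, Lakeside} → 82
  W (5, 12): covers {Northgate, Southcross, Eastvale, Hillcrest, Lakeside, Riverbend} → 149
Maximum coverage at W: 149 jobs per month.

W, covering 149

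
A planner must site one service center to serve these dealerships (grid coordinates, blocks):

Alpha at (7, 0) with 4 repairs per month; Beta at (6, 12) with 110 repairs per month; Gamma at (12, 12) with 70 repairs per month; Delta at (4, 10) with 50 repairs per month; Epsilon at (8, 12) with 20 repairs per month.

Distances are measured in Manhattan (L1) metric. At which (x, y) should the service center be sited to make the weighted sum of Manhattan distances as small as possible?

Manhattan distance separates: Σwᵢ(|x−xᵢ|+|y−yᵢ|) = Σwᵢ|x−xᵢ| + Σwᵢ|y−yᵢ|, so x and y are optimised independently as 1-D weighted medians.
Total weight W = 254; half = 127.
x-coordinate, sorted with cumulative weight:
  x=4 (Delta, w=50) cum 50
  x=6 (Beta, w=110) cum 160  ← median
  x=7 (Alpha, w=4) cum 164
  x=8 (Epsilon, w=20) cum 184
  x=12 (Gamma, w=70) cum 254
⇒ x* = 6
y-coordinate, sorted with cumulative weight:
  y=0 (Alpha, w=4) cum 4
  y=10 (Delta, w=50) cum 54
  y=12 (Beta, w=110) cum 164  ← median
  y=12 (Gamma, w=70) cum 234
  y=12 (Epsilon, w=20) cum 254
⇒ y* = 12

(6, 12)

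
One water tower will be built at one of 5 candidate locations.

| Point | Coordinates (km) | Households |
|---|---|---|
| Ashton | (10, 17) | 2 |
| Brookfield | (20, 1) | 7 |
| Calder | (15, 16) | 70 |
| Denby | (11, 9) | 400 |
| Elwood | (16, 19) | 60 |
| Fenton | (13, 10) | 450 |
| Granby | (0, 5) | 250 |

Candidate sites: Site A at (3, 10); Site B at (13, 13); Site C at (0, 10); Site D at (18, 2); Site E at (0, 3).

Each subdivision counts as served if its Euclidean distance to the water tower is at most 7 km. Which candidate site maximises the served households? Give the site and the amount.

Coverage radius r = 7 km; a point is covered iff (Δx)²+(Δy)² ≤ 7² = 49.
  Site A (3, 10): covers {Granby} → 250
  Site B (13, 13): covers {Ashton, Calder, Denby, Elwood, Fenton} → 982
  Site C (0, 10): covers {Granby} → 250
  Site D (18, 2): covers {Brookfield} → 7
  Site E (0, 3): covers {Granby} → 250
Maximum coverage at Site B: 982 households.

Site B, covering 982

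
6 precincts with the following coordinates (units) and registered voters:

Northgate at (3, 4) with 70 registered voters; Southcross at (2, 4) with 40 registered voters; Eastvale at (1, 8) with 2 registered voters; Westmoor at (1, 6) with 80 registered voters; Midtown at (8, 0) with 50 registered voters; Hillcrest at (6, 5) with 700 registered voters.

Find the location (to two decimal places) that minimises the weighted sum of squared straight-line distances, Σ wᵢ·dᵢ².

The minimiser of Σwᵢ‖p−pᵢ‖² is the weighted centroid p* = (Σwᵢpᵢ)/(Σwᵢ).
Σwᵢ = 942.
Σwᵢxᵢ = 70·3 + 40·2 + 2·1 + 80·1 + 50·8 + 700·6 = 4972.
Σwᵢyᵢ = 70·4 + 40·4 + 2·8 + 80·6 + 50·0 + 700·5 = 4436.
x* = 4972/942 = 5.28, y* = 4436/942 = 4.71.

(5.28, 4.71)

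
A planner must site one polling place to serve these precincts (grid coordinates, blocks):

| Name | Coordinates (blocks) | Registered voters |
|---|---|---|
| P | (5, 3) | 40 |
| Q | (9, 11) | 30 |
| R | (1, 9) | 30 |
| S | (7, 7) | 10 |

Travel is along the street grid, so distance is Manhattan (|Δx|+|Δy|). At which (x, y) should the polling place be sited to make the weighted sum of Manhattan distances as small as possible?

(5, 9)

Manhattan distance separates: Σwᵢ(|x−xᵢ|+|y−yᵢ|) = Σwᵢ|x−xᵢ| + Σwᵢ|y−yᵢ|, so x and y are optimised independently as 1-D weighted medians.
Total weight W = 110; half = 55.
x-coordinate, sorted with cumulative weight:
  x=1 (R, w=30) cum 30
  x=5 (P, w=40) cum 70  ← median
  x=7 (S, w=10) cum 80
  x=9 (Q, w=30) cum 110
⇒ x* = 5
y-coordinate, sorted with cumulative weight:
  y=3 (P, w=40) cum 40
  y=7 (S, w=10) cum 50
  y=9 (R, w=30) cum 80  ← median
  y=11 (Q, w=30) cum 110
⇒ y* = 9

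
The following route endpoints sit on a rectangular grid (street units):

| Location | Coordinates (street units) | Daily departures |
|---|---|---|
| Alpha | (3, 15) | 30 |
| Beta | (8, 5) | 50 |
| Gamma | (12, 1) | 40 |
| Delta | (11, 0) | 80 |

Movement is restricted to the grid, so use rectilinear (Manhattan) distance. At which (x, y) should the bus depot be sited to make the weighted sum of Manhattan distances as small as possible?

(11, 1)

Manhattan distance separates: Σwᵢ(|x−xᵢ|+|y−yᵢ|) = Σwᵢ|x−xᵢ| + Σwᵢ|y−yᵢ|, so x and y are optimised independently as 1-D weighted medians.
Total weight W = 200; half = 100.
x-coordinate, sorted with cumulative weight:
  x=3 (Alpha, w=30) cum 30
  x=8 (Beta, w=50) cum 80
  x=11 (Delta, w=80) cum 160  ← median
  x=12 (Gamma, w=40) cum 200
⇒ x* = 11
y-coordinate, sorted with cumulative weight:
  y=0 (Delta, w=80) cum 80
  y=1 (Gamma, w=40) cum 120  ← median
  y=5 (Beta, w=50) cum 170
  y=15 (Alpha, w=30) cum 200
⇒ y* = 1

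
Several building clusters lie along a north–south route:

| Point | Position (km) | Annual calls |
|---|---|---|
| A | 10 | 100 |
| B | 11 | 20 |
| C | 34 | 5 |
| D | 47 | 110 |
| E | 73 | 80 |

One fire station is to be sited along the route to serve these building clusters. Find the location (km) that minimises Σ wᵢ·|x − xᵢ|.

x = 47

For a sum of weighted absolute distances on a line, the optimum is the weighted median (not the mean). Total weight W = 315; half-weight = 157.5.
Sort by position and accumulate weight:
  km 10 (A, w=100) → cum 100
  km 11 (B, w=20) → cum 120
  km 34 (C, w=5) → cum 125
  km 47 (D, w=110) → cum 235  ≥ 157.5 → median here
  km 73 (E, w=80) → cum 315
Optimal location: km 47.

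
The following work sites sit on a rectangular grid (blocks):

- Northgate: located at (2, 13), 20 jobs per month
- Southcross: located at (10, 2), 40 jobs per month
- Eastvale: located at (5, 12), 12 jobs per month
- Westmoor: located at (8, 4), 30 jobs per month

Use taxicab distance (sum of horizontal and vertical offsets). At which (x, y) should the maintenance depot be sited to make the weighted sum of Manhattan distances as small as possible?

Manhattan distance separates: Σwᵢ(|x−xᵢ|+|y−yᵢ|) = Σwᵢ|x−xᵢ| + Σwᵢ|y−yᵢ|, so x and y are optimised independently as 1-D weighted medians.
Total weight W = 102; half = 51.
x-coordinate, sorted with cumulative weight:
  x=2 (Northgate, w=20) cum 20
  x=5 (Eastvale, w=12) cum 32
  x=8 (Westmoor, w=30) cum 62  ← median
  x=10 (Southcross, w=40) cum 102
⇒ x* = 8
y-coordinate, sorted with cumulative weight:
  y=2 (Southcross, w=40) cum 40
  y=4 (Westmoor, w=30) cum 70  ← median
  y=12 (Eastvale, w=12) cum 82
  y=13 (Northgate, w=20) cum 102
⇒ y* = 4

(8, 4)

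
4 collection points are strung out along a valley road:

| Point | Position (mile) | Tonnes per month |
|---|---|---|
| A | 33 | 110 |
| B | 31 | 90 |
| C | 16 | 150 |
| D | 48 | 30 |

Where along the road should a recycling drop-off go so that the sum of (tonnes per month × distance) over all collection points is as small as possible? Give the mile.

x = 31

For a sum of weighted absolute distances on a line, the optimum is the weighted median (not the mean). Total weight W = 380; half-weight = 190.
Sort by position and accumulate weight:
  mile 16 (C, w=150) → cum 150
  mile 31 (B, w=90) → cum 240  ≥ 190 → median here
  mile 33 (A, w=110) → cum 350
  mile 48 (D, w=30) → cum 380
Optimal location: mile 31.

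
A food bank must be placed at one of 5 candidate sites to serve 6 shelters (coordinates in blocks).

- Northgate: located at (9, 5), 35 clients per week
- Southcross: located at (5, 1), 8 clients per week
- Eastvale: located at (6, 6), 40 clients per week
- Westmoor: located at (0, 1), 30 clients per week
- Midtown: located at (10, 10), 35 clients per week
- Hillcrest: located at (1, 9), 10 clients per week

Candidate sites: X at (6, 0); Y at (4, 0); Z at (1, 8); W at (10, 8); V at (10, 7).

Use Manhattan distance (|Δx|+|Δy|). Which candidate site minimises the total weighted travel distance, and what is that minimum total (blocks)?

Total weighted distance at each candidate:
  X (6, 0): total = 1376
  Y (4, 0): total = 1516
  Z (1, 8): total = 1388
  W (10, 8): total = 1156
  V (10, 7): total = 1088
Minimum is at V with total 1088 blocks.

V, total 1088 blocks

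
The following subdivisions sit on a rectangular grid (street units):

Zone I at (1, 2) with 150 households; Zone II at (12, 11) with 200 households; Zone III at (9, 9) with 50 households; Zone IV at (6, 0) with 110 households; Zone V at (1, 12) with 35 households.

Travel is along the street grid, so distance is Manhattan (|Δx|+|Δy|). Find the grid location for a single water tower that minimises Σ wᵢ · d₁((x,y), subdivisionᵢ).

Manhattan distance separates: Σwᵢ(|x−xᵢ|+|y−yᵢ|) = Σwᵢ|x−xᵢ| + Σwᵢ|y−yᵢ|, so x and y are optimised independently as 1-D weighted medians.
Total weight W = 545; half = 272.5.
x-coordinate, sorted with cumulative weight:
  x=1 (Zone I, w=150) cum 150
  x=1 (Zone V, w=35) cum 185
  x=6 (Zone IV, w=110) cum 295  ← median
  x=9 (Zone III, w=50) cum 345
  x=12 (Zone II, w=200) cum 545
⇒ x* = 6
y-coordinate, sorted with cumulative weight:
  y=0 (Zone IV, w=110) cum 110
  y=2 (Zone I, w=150) cum 260
  y=9 (Zone III, w=50) cum 310  ← median
  y=11 (Zone II, w=200) cum 510
  y=12 (Zone V, w=35) cum 545
⇒ y* = 9

(6, 9)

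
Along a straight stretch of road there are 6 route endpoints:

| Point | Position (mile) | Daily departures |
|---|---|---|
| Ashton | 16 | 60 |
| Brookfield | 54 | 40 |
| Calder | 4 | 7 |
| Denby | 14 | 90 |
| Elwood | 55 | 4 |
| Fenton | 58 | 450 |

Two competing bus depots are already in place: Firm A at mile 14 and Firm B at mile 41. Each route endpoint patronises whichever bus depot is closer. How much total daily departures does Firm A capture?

The indifferent point is the midpoint (14+41)/2 = 27.5; route endpoints left of it (closer to Firm A at 14) go to Firm A, those right go to Firm B.
  Calder at 4 (w=7) → Firm A
  Denby at 14 (w=90) → Firm A
  Ashton at 16 (w=60) → Firm A
  Brookfield at 54 (w=40) → Firm B
  Elwood at 55 (w=4) → Firm B
  Fenton at 58 (w=450) → Firm B
Firm A captures 157; Firm B captures 494.

157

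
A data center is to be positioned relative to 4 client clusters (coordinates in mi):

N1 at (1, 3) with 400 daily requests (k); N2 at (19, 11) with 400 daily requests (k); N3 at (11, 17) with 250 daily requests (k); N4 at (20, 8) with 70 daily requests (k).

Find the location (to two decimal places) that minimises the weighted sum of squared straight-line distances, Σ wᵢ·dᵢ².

The minimiser of Σwᵢ‖p−pᵢ‖² is the weighted centroid p* = (Σwᵢpᵢ)/(Σwᵢ).
Σwᵢ = 1120.
Σwᵢxᵢ = 400·1 + 400·19 + 250·11 + 70·20 = 12150.
Σwᵢyᵢ = 400·3 + 400·11 + 250·17 + 70·8 = 10410.
x* = 12150/1120 = 10.85, y* = 10410/1120 = 9.29.

(10.85, 9.29)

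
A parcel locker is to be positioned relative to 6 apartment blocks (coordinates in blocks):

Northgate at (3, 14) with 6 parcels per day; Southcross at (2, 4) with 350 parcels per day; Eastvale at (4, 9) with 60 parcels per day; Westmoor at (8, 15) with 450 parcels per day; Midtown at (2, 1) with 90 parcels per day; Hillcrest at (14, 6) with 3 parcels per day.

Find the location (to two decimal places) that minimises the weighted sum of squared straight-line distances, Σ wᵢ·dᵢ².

The minimiser of Σwᵢ‖p−pᵢ‖² is the weighted centroid p* = (Σwᵢpᵢ)/(Σwᵢ).
Σwᵢ = 959.
Σwᵢxᵢ = 6·3 + 350·2 + 60·4 + 450·8 + 90·2 + 3·14 = 4780.
Σwᵢyᵢ = 6·14 + 350·4 + 60·9 + 450·15 + 90·1 + 3·6 = 8882.
x* = 4780/959 = 4.98, y* = 8882/959 = 9.26.

(4.98, 9.26)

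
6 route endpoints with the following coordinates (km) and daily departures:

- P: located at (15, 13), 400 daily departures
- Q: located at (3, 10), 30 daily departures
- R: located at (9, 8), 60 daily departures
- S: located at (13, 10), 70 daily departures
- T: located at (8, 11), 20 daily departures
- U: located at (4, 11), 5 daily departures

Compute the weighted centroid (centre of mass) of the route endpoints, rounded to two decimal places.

The minimiser of Σwᵢ‖p−pᵢ‖² is the weighted centroid p* = (Σwᵢpᵢ)/(Σwᵢ).
Σwᵢ = 585.
Σwᵢxᵢ = 400·15 + 30·3 + 60·9 + 70·13 + 20·8 + 5·4 = 7720.
Σwᵢyᵢ = 400·13 + 30·10 + 60·8 + 70·10 + 20·11 + 5·11 = 6955.
x* = 7720/585 = 13.20, y* = 6955/585 = 11.89.

(13.20, 11.89)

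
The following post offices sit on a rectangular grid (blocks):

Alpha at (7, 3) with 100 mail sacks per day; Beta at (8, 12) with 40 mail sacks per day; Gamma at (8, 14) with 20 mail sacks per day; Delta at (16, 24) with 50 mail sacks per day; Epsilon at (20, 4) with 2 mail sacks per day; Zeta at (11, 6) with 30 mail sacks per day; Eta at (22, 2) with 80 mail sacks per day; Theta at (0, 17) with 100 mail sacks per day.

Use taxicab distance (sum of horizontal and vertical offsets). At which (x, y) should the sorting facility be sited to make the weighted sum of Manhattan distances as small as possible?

Manhattan distance separates: Σwᵢ(|x−xᵢ|+|y−yᵢ|) = Σwᵢ|x−xᵢ| + Σwᵢ|y−yᵢ|, so x and y are optimised independently as 1-D weighted medians.
Total weight W = 422; half = 211.
x-coordinate, sorted with cumulative weight:
  x=0 (Theta, w=100) cum 100
  x=7 (Alpha, w=100) cum 200
  x=8 (Beta, w=40) cum 240  ← median
  x=8 (Gamma, w=20) cum 260
  x=11 (Zeta, w=30) cum 290
  x=16 (Delta, w=50) cum 340
  x=20 (Epsilon, w=2) cum 342
  x=22 (Eta, w=80) cum 422
⇒ x* = 8
y-coordinate, sorted with cumulative weight:
  y=2 (Eta, w=80) cum 80
  y=3 (Alpha, w=100) cum 180
  y=4 (Epsilon, w=2) cum 182
  y=6 (Zeta, w=30) cum 212  ← median
  y=12 (Beta, w=40) cum 252
  y=14 (Gamma, w=20) cum 272
  y=17 (Theta, w=100) cum 372
  y=24 (Delta, w=50) cum 422
⇒ y* = 6

(8, 6)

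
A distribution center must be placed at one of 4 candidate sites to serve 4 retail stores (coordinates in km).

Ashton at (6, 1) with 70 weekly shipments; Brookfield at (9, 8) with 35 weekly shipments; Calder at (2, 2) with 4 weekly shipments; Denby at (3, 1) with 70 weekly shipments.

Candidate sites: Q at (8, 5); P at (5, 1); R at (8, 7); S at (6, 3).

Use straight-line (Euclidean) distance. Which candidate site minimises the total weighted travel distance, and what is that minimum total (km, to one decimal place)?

Total weighted distance at each candidate:
  Q (8, 5): total = 898.8
  P (5, 1): total = 504.8
  R (8, 7): total = 1070.2
  S (6, 3): total = 613.0
Minimum is at P with total 504.8 km.

P, total 504.8 km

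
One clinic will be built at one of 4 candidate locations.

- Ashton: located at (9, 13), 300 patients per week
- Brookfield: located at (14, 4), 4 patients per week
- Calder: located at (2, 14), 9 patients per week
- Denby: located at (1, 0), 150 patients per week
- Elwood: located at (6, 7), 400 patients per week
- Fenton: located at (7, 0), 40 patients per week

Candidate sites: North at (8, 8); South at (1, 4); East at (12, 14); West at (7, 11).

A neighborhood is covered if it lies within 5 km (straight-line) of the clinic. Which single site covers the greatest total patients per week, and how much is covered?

Coverage radius r = 5 km; a point is covered iff (Δx)²+(Δy)² ≤ 5² = 25.
  North (8, 8): covers {Elwood} → 400
  South (1, 4): covers {Denby} → 150
  East (12, 14): covers {Ashton} → 300
  West (7, 11): covers {Ashton, Elwood} → 700
Maximum coverage at West: 700 patients per week.

West, covering 700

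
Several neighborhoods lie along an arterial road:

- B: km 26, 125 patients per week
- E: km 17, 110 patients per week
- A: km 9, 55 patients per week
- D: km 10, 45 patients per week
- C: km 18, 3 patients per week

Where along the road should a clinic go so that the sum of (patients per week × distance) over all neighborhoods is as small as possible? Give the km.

x = 17

For a sum of weighted absolute distances on a line, the optimum is the weighted median (not the mean). Total weight W = 338; half-weight = 169.
Sort by position and accumulate weight:
  km 9 (A, w=55) → cum 55
  km 10 (D, w=45) → cum 100
  km 17 (E, w=110) → cum 210  ≥ 169 → median here
  km 18 (C, w=3) → cum 213
  km 26 (B, w=125) → cum 338
Optimal location: km 17.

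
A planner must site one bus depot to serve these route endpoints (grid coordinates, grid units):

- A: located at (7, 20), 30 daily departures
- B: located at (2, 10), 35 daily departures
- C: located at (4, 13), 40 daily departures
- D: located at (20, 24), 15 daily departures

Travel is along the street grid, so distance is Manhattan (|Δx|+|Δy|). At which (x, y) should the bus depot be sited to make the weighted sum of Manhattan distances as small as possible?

Manhattan distance separates: Σwᵢ(|x−xᵢ|+|y−yᵢ|) = Σwᵢ|x−xᵢ| + Σwᵢ|y−yᵢ|, so x and y are optimised independently as 1-D weighted medians.
Total weight W = 120; half = 60.
x-coordinate, sorted with cumulative weight:
  x=2 (B, w=35) cum 35
  x=4 (C, w=40) cum 75  ← median
  x=7 (A, w=30) cum 105
  x=20 (D, w=15) cum 120
⇒ x* = 4
y-coordinate, sorted with cumulative weight:
  y=10 (B, w=35) cum 35
  y=13 (C, w=40) cum 75  ← median
  y=20 (A, w=30) cum 105
  y=24 (D, w=15) cum 120
⇒ y* = 13

(4, 13)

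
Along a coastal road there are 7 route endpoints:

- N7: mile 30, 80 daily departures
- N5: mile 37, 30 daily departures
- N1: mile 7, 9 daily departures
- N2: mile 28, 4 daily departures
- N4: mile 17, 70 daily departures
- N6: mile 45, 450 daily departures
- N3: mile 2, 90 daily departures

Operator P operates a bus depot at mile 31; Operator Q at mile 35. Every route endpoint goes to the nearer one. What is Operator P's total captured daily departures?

The indifferent point is the midpoint (31+35)/2 = 33; route endpoints left of it (closer to Operator P at 31) go to Operator P, those right go to Operator Q.
  N3 at 2 (w=90) → Operator P
  N1 at 7 (w=9) → Operator P
  N4 at 17 (w=70) → Operator P
  N2 at 28 (w=4) → Operator P
  N7 at 30 (w=80) → Operator P
  N5 at 37 (w=30) → Operator Q
  N6 at 45 (w=450) → Operator Q
Operator P captures 253; Operator Q captures 480.

253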